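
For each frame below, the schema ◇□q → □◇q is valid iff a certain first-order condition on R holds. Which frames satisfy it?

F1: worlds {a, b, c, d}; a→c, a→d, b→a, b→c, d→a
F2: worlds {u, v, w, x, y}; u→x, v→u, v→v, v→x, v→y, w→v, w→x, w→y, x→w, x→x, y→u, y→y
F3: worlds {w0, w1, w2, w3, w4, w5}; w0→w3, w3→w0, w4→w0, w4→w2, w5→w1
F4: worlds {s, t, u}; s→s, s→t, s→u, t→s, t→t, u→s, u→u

F4

Frame correspondent (Sahlqvist): ∀x ∀y ∀z (Rxy ∧ Rxz → ∃w (Ryw ∧ Rzw)) — i.e. convergence.
F1: fails — Rac and Rac but c and c have no common successor.
F2: fails — Rvu and Rvy but u and y have no common successor.
F3: fails — Rw4w2 and Rw4w2 but w2 and w2 have no common successor.
F4: satisfies the condition.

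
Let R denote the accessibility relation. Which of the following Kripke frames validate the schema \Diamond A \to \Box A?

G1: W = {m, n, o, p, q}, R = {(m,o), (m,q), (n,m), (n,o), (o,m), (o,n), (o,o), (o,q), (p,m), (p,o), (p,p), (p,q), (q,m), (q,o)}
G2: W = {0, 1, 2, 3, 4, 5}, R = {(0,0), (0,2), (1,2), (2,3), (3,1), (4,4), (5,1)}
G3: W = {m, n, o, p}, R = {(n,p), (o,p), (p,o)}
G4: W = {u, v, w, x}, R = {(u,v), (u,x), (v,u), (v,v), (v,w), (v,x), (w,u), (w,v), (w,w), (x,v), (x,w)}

Frame correspondent (Sahlqvist): \forall x \forall y \forall z (Rxy \wedge Rxz \to y = z) — i.e. partial functionality.
G1: fails — m sees both o and q.
G2: fails — 0 sees both 0 and 2.
G3: condition met.
G4: fails — u sees both v and x.

G3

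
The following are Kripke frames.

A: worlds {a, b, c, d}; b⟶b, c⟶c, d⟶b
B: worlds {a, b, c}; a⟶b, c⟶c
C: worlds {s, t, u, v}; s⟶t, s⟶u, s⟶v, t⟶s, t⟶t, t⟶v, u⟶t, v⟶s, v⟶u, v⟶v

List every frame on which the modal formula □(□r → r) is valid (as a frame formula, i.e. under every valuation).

Frame correspondent (Sahlqvist): ∀x ∀y (Rxy → Ryy) — i.e. shift-reflexivity.
A: condition met.
B: fails — Rab but not Rbb.
C: fails — Rvu but not Ruu.

A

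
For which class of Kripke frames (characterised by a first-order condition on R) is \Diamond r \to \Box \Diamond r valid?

Suppose ◇r→□◇r is valid. Take Rxy, Rxz and set V(r)={y}. Then ◇r at x, so □◇r at x, so ◇r at z, so some w with Rzw has r; w=y, i.e. Rzy. By symmetry of the argument, Ryz.

the Euclidean property: \forall x \forall y \forall z (Rxy \wedge Rxz \to Ryz)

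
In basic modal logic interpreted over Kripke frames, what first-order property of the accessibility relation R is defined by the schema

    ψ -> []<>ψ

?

symmetry: forall x forall y (Rxy -> Ryx)

Suppose ψ→□◇ψ is valid. Take Rxy and set V(ψ)={x}. Then ψ at x, so □◇ψ at x, so ◇ψ at y, so some z with Ryz has ψ; z=x, i.e. Ryx.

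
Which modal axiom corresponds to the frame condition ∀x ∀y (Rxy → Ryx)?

r → □◇r

A defining formula is r → □◇r (the B axiom).
Suppose r→□◇r is valid. Take Rxy and set V(r)={x}. Then r at x, so □◇r at x, so ◇r at y, so some z with Ryz has r; z=x, i.e. Ryx.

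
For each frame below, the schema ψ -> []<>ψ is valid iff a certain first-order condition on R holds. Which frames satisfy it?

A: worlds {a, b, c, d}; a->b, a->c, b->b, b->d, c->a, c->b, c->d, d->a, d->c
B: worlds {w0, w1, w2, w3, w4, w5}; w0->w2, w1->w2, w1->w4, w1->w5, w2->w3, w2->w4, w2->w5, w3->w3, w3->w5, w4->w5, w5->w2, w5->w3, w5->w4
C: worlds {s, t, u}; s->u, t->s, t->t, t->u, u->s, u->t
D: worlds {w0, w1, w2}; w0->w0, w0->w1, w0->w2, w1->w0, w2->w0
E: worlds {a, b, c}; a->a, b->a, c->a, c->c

This is the axiom for symmetry; its first-order frame correspondent is forall x forall y (Rxy -> Ryx).
A: fails — Rab but not Rba.
B: fails — Rw1w5 but not Rw5w1.
C: fails — Rts but not Rst.
D: holds.
E: fails — Rca but not Rac.

D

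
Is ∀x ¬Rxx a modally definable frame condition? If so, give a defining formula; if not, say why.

Any modally definable frame class is closed under surjective bounded morphisms.
The 4-cycle (worlds a,b,c,d with a→b→c→d→a) is irreflexive, and the map sending every world to a single reflexive point • is a surjective bounded morphism (forth: every edge maps to (•,•); back: every world has a successor). So any modal formula valid on the 4-cycle is also valid on the reflexive point, which is not irreflexive.
Hence irreflexivity is not modally definable.

No — not modally definable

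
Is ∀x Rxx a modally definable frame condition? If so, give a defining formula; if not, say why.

The condition is reflexivity. A defining modal formula is □q → q.

Definable; □q → q defines it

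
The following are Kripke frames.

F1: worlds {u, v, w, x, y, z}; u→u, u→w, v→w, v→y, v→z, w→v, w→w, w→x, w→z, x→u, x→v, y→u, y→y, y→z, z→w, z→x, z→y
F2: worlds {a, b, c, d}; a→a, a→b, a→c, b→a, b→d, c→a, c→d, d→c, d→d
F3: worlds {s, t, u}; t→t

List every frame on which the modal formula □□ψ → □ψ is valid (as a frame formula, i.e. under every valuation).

F2, F3

This is the axiom for density; its first-order frame correspondent is ∀x ∀y (Rxy → ∃z (Rxz ∧ Rzy)).
F1: fails — Rxv but no t with Rxt and Rtv.
F2: ✓.
F3: ✓.
Valid on: F2, F3.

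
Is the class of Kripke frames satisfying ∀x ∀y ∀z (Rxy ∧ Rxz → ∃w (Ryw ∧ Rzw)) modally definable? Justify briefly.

This is a Sahlqvist condition; the .2 axiom ◇□p → □◇p defines it.
Suppose ◇□p→□◇p is valid. Take Rxy, Rxz and set V(p)={w : Ryw}. Then □p at y so ◇□p at x, so □◇p at x, so ◇p at z, giving w with Rzw and Ryw.

Yes, by ◇□p → □◇p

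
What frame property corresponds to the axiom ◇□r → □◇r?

Suppose ◇□r→□◇r is valid. Take Rxy, Rxz and set V(r)={w : Ryw}. Then □r at y so ◇□r at x, so □◇r at x, so ◇r at z, giving w with Rzw and Ryw.
Conversely, on a frame with convergence the schema holds at every world under every valuation.
So the correspondent is convergence.

convergence: ∀x ∀y ∀z (Rxy ∧ Rxz → ∃w (Ryw ∧ Rzw))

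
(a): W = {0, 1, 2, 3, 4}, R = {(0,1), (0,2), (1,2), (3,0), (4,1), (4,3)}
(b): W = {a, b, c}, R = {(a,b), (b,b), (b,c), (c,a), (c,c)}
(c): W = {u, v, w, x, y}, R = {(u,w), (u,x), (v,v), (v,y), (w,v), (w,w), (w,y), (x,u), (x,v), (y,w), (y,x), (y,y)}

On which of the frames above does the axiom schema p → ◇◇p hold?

(c)

The schema corresponds to a generalized confluence (Geach) condition: ∀x ∃w (x = w ∧ xR²w).
(a): fails — at 0 but no w with 0=w and 0R²w.
(b): fails — at a but no w with a=w and aR²w.
(c): holds.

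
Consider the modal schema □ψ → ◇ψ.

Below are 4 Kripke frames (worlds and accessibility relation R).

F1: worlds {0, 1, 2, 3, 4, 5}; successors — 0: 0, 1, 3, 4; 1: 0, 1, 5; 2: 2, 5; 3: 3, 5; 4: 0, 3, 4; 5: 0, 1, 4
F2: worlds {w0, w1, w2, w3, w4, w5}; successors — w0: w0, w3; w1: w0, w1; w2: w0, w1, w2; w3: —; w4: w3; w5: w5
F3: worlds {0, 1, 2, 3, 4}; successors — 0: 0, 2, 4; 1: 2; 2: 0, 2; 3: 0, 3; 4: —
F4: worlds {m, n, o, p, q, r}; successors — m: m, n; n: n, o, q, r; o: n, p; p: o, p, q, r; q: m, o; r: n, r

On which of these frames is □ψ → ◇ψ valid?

F1, F4

The schema corresponds to seriality: ∀x ∃y Rxy.
F1: ✓.
F2: fails — world w3 has no successor.
F3: fails — world 4 has no successor.
F4: ✓.
Valid on: F1, F4.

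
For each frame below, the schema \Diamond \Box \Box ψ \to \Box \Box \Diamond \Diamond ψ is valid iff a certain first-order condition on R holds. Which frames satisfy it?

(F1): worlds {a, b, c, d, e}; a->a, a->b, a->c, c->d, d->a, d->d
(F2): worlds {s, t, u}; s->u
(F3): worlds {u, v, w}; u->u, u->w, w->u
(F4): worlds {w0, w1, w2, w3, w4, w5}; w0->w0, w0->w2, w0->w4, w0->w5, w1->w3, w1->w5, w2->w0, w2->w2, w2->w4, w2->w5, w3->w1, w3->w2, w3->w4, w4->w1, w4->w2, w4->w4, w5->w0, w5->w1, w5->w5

This is the axiom for a generalized confluence (Geach) condition; its first-order frame correspondent is \forall x \forall y \forall z ((xRy \wedge x R^2 z) \to \exists w (y R^2 w \wedge z R^2 w)).
(F1): fails — aRa, aR²b but no w with aR²w and bR²w.
(F2): satisfies the condition.
(F3): satisfies the condition.
(F4): satisfies the condition.

(F2), (F3), (F4)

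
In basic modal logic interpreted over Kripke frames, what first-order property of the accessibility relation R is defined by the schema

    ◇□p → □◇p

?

convergence: ∀x ∀y ∀z (Rxy ∧ Rxz → ∃w (Ryw ∧ Rzw))

Suppose ◇□p→□◇p is valid. Take Rxy, Rxz and set V(p)={w : Ryw}. Then □p at y so ◇□p at x, so □◇p at x, so ◇p at z, giving w with Rzw and Ryw.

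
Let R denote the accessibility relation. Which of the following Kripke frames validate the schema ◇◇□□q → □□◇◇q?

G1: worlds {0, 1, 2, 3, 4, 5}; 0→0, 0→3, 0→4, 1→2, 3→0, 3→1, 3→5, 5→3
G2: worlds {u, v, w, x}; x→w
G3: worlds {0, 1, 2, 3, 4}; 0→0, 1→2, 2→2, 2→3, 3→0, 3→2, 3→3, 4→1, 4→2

G2, G3

The schema corresponds to a generalized confluence (Geach) condition: ∀x ∀y ∀z ((xR²y ∧ xR²z) → ∃w (yR²w ∧ zR²w)).
G1: fails — 0R²0, 0R²1 but no w with 0R²w and 1R²w.
G2: satisfies the condition.
G3: satisfies the condition.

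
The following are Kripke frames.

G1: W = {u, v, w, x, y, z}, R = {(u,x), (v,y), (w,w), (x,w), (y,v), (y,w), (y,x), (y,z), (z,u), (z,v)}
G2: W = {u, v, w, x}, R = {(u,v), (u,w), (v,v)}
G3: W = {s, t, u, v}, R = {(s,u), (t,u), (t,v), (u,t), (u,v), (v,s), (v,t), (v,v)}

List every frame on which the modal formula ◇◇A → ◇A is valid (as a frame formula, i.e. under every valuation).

G2

Frame correspondent (Sahlqvist): ∀x ∀y ∀z (Rxy ∧ Ryz → Rxz) — i.e. transitivity.
G1: fails — Rux and Rxw but not Ruw.
G2: satisfies the condition.
G3: fails — Ruv and Rvs but not Rus.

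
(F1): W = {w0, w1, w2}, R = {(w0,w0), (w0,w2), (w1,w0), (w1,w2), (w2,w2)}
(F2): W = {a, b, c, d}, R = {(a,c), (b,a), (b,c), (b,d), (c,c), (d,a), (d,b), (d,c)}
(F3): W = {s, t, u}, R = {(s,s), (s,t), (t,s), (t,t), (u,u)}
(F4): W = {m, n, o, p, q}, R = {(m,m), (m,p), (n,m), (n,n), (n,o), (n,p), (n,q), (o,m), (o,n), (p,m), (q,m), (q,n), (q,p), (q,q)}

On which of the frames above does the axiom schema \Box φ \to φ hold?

The schema corresponds to reflexivity: \forall x Rxx.
(F1): fails — world w1 does not see itself.
(F2): fails — world a does not see itself.
(F3): satisfies the condition.
(F4): fails — world o does not see itself.

(F3)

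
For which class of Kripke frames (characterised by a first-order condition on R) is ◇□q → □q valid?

The Euclidean property

This is a form of the 5 axiom.
Its frame correspondent is the Euclidean property — ∀x ∀y ∀z (Rxy ∧ Rxz → Ryz).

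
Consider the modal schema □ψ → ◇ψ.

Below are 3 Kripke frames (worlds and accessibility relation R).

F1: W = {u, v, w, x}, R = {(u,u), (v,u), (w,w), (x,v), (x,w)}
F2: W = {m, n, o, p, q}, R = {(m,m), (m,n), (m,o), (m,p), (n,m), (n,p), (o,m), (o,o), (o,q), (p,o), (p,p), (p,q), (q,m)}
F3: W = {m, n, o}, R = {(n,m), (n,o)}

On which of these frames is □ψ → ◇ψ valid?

The schema corresponds to seriality: ∀x ∃y Rxy.
F1: condition met.
F2: condition met.
F3: fails — world m has no successor.
Valid on: F1, F2.

F1, F2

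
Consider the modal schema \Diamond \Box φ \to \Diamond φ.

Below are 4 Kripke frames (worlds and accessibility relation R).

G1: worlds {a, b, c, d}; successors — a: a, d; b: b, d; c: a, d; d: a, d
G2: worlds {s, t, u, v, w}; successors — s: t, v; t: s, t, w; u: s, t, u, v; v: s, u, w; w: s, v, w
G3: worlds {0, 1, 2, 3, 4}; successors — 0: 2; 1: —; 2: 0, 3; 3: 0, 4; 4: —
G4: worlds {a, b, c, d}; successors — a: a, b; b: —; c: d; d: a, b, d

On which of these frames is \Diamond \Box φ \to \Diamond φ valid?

The schema corresponds to a generalized confluence (Geach) condition: \forall x \forall y (xRy \to \exists w (yRw \wedge xRw)).
G1: holds.
G2: fails — sRv but no w* with vRw* and sRw*.
G3: fails — 0R2 but no w with 2Rw and 0Rw.
G4: fails — aRb but no w with bRw and aRw.
Valid on: G1.

G1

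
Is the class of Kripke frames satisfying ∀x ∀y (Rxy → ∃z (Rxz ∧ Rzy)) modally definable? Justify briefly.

Yes: it is density, defined by the C4 schema □□q → □q.
Suppose □□q→□q is valid. Take Rxy and set V(q)={w : xR²w}. Then □□q at x, so □q at x, so q at y, i.e. ∃z(Rxz∧Rzy).

Definable; □□q → □q defines it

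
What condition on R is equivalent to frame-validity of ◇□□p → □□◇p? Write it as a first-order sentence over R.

This is a Sahlqvist (Geach-type) schema ◇^1□^2p → □^2◇^1p.
Minimal-valuation argument: fix x; take any y with xR^1y and any z with xR^2z. Set V(p) to the set of worlds R-reachable from y in exactly 2 steps. Then □^2p holds at y, so the antecedent holds at x; validity forces ◇^1p at z, giving a w with zR^1w and yR^2w.
First-order correspondent: ∀x ∀y ∀z ((xRy ∧ xR²z) → ∃w (yR²w ∧ zRw)).

∀x ∀y ∀z ((xRy ∧ xR²z) → ∃w (yR²w ∧ zRw))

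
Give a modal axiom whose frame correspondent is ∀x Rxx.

A defining formula is □r → r (the T axiom).

□r → r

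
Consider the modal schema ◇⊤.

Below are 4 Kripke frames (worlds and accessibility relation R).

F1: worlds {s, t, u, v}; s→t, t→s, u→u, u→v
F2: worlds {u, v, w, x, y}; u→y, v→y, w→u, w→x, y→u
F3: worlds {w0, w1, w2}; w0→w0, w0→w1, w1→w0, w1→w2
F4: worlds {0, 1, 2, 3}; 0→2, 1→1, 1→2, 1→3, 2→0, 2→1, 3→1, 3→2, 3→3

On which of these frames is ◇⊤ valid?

Frame correspondent (Sahlqvist): ∀x ∃y Rxy — i.e. seriality.
F1: fails — world v has no successor.
F2: fails — world x has no successor.
F3: fails — world w2 has no successor.
F4: satisfies the condition.

F4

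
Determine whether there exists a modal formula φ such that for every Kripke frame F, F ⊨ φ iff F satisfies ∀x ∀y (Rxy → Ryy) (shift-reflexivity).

Yes: it is shift-reflexivity, defined by the T□ schema □(□p → p).
Suppose □(□p→p) is valid. Take Rxy and set V(p)={w : Ryw}. Then at y, □p holds; since □(□p→p) at x, □p→p at y, so p at y, i.e. Ryy.

Yes — defined by □(□p → p)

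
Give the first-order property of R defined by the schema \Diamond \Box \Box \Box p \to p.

This is a Sahlqvist (Geach-type) schema ◇^1□^3p → □^0◇^0p.
Minimal-valuation argument: fix x; take any y with xR^1y and any z with xR^0z. Set V(p) to the set of worlds R-reachable from y in exactly 3 steps. Then □^3p holds at y, so the antecedent holds at x; validity forces ◇^0p at z, giving a w with zR^0w and yR^3w.
First-order correspondent: \forall x \forall y (xRy \to \exists w (y R^3 w \wedge x = w)).

\forall x \forall y (xRy \to \exists w (y R^3 w \wedge x = w))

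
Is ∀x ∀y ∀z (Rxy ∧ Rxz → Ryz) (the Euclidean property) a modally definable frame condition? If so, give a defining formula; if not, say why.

Yes, by ◇r → □◇r

Yes: it is the Euclidean property, defined by the 5 schema ◇r → □◇r.
Suppose ◇r→□◇r is valid. Take Rxy, Rxz and set V(r)={y}. Then ◇r at x, so □◇r at x, so ◇r at z, so some w with Rzw has r; w=y, i.e. Rzy. By symmetry of the argument, Ryz.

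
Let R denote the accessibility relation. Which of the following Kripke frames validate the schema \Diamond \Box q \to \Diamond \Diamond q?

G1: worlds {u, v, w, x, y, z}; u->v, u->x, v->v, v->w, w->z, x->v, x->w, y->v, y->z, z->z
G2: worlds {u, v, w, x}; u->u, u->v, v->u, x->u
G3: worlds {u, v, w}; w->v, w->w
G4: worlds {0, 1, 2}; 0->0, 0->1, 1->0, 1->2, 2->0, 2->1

G1, G2, G4

Frame correspondent (Sahlqvist): \forall x \forall y (xRy \to \exists w (yRw \wedge x R^2 w)) — i.e. a generalized confluence (Geach) condition.
G1: satisfies the condition.
G2: satisfies the condition.
G3: fails — wRv but no t with vRt and wR²t.
G4: satisfies the condition.
Valid on: G1, G2, G4.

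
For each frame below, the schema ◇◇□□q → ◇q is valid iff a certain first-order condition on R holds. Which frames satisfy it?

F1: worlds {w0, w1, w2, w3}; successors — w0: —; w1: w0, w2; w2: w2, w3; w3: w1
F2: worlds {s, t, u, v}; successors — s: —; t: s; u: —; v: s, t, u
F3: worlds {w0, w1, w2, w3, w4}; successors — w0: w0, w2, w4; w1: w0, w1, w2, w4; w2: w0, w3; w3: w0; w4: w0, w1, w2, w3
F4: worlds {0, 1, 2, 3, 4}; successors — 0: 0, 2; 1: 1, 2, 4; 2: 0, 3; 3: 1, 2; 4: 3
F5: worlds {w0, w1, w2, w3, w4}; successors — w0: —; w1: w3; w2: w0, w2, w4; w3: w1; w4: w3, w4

F3

Frame correspondent (Sahlqvist): ∀x ∀y (xR²y → ∃w (yR²w ∧ xRw)) — i.e. a generalized confluence (Geach) condition.
F1: fails — w3R²w0 but no w with w0R²w and w3Rw.
F2: fails — vR²s but no w with sR²w and vRw.
F3: ✓.
F4: fails — 4R²2 but no w with 2R²w and 4Rw.
F5: fails — w1R²w1 but no w with w1R²w and w1Rw.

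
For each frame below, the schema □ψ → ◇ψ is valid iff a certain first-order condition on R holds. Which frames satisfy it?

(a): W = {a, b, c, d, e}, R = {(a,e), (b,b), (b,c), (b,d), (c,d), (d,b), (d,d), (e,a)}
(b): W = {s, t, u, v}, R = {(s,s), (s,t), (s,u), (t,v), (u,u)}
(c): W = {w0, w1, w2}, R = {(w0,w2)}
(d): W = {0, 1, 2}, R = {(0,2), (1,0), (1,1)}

(a)

Frame correspondent (Sahlqvist): ∀x ∃y Rxy — i.e. seriality.
(a): satisfies the condition.
(b): fails — world v has no successor.
(c): fails — world w1 has no successor.
(d): fails — world 2 has no successor.
Valid on: (a).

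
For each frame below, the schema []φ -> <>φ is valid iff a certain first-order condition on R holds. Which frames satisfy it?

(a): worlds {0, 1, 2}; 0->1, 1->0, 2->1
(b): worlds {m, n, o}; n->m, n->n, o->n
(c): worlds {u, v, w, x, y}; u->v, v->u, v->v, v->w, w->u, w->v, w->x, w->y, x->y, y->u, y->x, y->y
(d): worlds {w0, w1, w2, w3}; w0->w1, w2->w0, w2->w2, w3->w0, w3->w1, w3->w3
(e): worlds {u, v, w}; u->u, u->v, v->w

(a), (c)

The schema corresponds to seriality: forall x exists y Rxy.
(a): ✓.
(b): fails — world m has no successor.
(c): ✓.
(d): fails — world w1 has no successor.
(e): fails — world w has no successor.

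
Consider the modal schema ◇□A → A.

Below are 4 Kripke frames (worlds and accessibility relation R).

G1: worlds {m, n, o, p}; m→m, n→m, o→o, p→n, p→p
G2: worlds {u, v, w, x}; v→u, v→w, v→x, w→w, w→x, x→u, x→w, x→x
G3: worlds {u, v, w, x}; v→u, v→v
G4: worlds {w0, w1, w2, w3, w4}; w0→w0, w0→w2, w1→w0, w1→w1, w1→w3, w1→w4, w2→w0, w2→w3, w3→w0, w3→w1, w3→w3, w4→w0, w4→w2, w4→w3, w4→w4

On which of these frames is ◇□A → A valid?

none

This is the axiom for a generalized confluence (Geach) condition; its first-order frame correspondent is ∀x ∀y (xRy → ∃w (yRw ∧ x = w)).
G1: fails — nRm but no w with mRw and n=w.
G2: fails — vRu but no t with uRt and v=t.
G3: fails — vRu but no t with uRt and v=t.
G4: fails — w1Rw0 but no w with w0Rw and w1=w.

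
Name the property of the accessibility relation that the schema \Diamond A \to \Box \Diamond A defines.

the Euclidean property

This is the 5 axiom.
Its frame correspondent is the Euclidean property — \forall x \forall y \forall z (Rxy \wedge Rxz \to Ryz).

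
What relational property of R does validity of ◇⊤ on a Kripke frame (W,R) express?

Seriality

This is a form of the D axiom.
It corresponds to seriality: ∀x ∃y Rxy.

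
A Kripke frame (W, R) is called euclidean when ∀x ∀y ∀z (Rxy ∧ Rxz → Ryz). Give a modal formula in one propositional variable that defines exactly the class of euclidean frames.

◇ψ → □◇ψ

A defining formula is ◇ψ → □◇ψ (the 5 axiom).
Suppose ◇ψ→□◇ψ is valid. Take Rxy, Rxz and set V(ψ)={y}. Then ◇ψ at x, so □◇ψ at x, so ◇ψ at z, so some w with Rzw has ψ; w=y, i.e. Rzy. By symmetry of the argument, Ryz.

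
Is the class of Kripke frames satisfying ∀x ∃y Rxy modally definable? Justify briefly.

Definable; □p → ◇p defines it

This is a Sahlqvist condition; the D axiom □p → ◇p defines it.
Suppose □p→◇p is valid. At any x set V(p)=W. Then □p at x, so ◇p at x, so x has a successor.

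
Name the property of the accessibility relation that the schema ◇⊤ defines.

◇⊤ holds at w iff w has a successor, so frame-validity of ◇⊤ is exactly seriality. Equivalently via □A → ◇A:
Suppose □A→◇A is valid. At any x set V(A)=W. Then □A at x, so ◇A at x, so x has a successor.
Conversely, any frame satisfying ∀x ∃y Rxy validates the schema.
So the correspondent is seriality.

seriality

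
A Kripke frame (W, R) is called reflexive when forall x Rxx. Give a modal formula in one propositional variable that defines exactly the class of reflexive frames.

□r → r

The condition is reflexivity. The T schema □r → r defines it.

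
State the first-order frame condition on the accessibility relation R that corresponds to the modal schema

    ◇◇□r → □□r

∀x ∀y ∀z ((xR²y ∧ xR²z) → ∃w (yRw ∧ z = w))

This is a Sahlqvist (Geach-type) schema ◇^2□^1r → □^2◇^0r.
First-order correspondent: ∀x ∀y ∀z ((xR²y ∧ xR²z) → ∃w (yRw ∧ z = w)).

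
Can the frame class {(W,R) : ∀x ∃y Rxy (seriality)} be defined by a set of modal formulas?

This is a Sahlqvist condition; the D axiom □q → ◇q defines it.

Definable; □q → ◇q defines it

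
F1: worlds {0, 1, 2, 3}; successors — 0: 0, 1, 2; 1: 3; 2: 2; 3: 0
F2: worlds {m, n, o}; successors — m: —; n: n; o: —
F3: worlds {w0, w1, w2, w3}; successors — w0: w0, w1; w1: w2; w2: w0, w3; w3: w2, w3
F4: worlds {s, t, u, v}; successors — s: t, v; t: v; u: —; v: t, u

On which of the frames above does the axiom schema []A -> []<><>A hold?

F2, F3

Frame correspondent (Sahlqvist): forall x forall z (xRz -> exists w (xRw & z R^2 w)) — i.e. a generalized confluence (Geach) condition.
F1: fails — 1R3 but no w with 1Rw and 3R²w.
F2: satisfies the condition.
F3: satisfies the condition.
F4: fails — vRu but no w with vRw and uR²w.
Valid on: F2, F3.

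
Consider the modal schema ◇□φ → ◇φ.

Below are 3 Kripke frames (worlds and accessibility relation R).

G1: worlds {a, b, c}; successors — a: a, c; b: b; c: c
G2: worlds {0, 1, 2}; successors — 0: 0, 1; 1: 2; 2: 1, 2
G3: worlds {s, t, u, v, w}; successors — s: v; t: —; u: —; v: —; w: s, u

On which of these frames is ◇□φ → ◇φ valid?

This is the axiom for a generalized confluence (Geach) condition; its first-order frame correspondent is ∀x ∀y (xRy → ∃w (yRw ∧ xRw)).
G1: holds.
G2: fails — 0R1 but no w with 1Rw and 0Rw.
G3: fails — sRv but no w* with vRw* and sRw*.
Valid on: G1.

G1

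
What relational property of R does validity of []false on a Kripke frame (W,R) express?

This schema is the Ver axiom.
Its frame correspondent is emptiness of R — forall x forall y ~Rxy.

Emptiness of R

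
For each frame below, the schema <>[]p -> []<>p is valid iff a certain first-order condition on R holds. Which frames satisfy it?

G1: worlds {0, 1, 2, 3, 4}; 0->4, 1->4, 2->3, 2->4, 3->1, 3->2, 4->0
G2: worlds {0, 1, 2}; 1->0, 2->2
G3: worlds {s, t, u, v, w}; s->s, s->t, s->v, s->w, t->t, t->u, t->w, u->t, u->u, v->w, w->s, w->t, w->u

This is the axiom for convergence; its first-order frame correspondent is forall x forall y forall z (Rxy & Rxz -> exists w (Ryw & Rzw)).
G1: fails — R23 and R24 but 3 and 4 have no common successor.
G2: fails — R10 and R10 but 0 and 0 have no common successor.
G3: fails — Rsv and Rsw but v and w have no common successor.

none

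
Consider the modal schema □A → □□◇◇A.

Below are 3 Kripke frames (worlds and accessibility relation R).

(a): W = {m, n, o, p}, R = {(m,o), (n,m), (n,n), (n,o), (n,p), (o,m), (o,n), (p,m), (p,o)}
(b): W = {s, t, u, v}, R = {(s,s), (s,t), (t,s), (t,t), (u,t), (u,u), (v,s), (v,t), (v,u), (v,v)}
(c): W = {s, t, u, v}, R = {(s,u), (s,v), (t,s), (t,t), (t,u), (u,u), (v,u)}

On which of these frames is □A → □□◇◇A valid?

This is the axiom for a generalized confluence (Geach) condition; its first-order frame correspondent is ∀x ∀z (xR²z → ∃w (xRw ∧ zR²w)).
(a): fails — mR²m but no w with mRw and mR²w.
(b): holds.
(c): holds.
Valid on: (b), (c).

(b), (c)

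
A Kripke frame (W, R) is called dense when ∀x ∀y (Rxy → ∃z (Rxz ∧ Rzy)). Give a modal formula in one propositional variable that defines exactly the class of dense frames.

The condition is density. The C4 schema □□q → □q defines it.
Suppose □□q→□q is valid. Take Rxy and set V(q)={w : xR²w}. Then □□q at x, so □q at x, so q at y, i.e. ∃z(Rxz∧Rzy).

□□q → □q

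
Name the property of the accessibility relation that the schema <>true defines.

This schema is equivalent to the D axiom □A → ◇A.
Its frame correspondent is seriality — forall x exists y Rxy.

seriality: forall x exists y Rxy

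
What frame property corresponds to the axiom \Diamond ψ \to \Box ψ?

This schema is the CD axiom.
It corresponds to partial functionality: \forall x \forall y \forall z (Rxy \wedge Rxz \to y = z).

partial functionality: \forall x \forall y \forall z (Rxy \wedge Rxz \to y = z)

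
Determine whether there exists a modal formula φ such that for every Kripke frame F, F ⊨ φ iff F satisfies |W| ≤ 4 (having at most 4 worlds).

Not definable by any modal formula

Modal frame validity is preserved under disjoint unions.
Any modal formula valid on each of 5 disjoint one-world frames is valid on their disjoint union (validity is preserved under disjoint unions). Each one-world frame has |W|=1≤4, but the union has |W|=5.
Hence having at most 4 worlds is not modally definable.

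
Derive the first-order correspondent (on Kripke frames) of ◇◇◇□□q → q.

∀x ∀y (xR³y → ∃w (yR²w ∧ x = w))

This is a Sahlqvist (Geach-type) schema ◇^3□^2q → □^0◇^0q.
First-order correspondent: ∀x ∀y (xR³y → ∃w (yR²w ∧ x = w)).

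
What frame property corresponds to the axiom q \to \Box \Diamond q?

This is the B axiom.
Its frame correspondent is symmetry — \forall x \forall y (Rxy \to Ryx).

Symmetry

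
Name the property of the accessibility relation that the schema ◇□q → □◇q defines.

convergence: ∀x ∀y ∀z (Rxy ∧ Rxz → ∃w (Ryw ∧ Rzw))

This is the .2 axiom.
Its frame correspondent is convergence — ∀x ∀y ∀z (Rxy ∧ Rxz → ∃w (Ryw ∧ Rzw)).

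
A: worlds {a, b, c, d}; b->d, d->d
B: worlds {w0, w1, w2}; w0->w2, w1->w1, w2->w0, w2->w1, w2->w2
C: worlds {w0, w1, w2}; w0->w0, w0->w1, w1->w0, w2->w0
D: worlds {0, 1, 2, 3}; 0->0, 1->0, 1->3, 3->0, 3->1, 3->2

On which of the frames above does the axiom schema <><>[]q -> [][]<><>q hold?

A, C

This is the axiom for a generalized confluence (Geach) condition; its first-order frame correspondent is forall x forall y forall z ((x R^2 y & x R^2 z) -> exists w (yRw & z R^2 w)).
A: holds.
B: fails — w0R²w0, w0R²w1 but no w with w0Rw and w1R²w.
C: holds.
D: fails — 1R²0, 1R²2 but no w with 0Rw and 2R²w.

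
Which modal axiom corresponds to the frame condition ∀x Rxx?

□r → r

This is reflexivity; the standard corresponding axiom is T: □r → r.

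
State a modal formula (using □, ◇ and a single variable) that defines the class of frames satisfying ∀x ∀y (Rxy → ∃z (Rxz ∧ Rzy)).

The condition is density. The C4 schema □□q → □q defines it.

□□q → □q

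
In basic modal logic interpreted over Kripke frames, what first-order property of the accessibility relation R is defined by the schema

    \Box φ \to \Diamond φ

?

Seriality

This is the D axiom.
It corresponds to seriality: \forall x \exists y Rxy.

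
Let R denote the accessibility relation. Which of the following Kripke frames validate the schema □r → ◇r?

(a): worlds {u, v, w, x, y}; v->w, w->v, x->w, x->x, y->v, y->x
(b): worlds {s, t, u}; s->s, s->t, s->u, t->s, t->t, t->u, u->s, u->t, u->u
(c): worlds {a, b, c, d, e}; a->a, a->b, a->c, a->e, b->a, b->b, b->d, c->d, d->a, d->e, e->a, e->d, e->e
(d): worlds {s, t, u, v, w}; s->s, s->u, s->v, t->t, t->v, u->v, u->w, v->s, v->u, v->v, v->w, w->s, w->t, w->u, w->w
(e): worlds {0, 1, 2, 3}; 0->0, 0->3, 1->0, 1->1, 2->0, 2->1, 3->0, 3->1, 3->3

(b), (c), (d), (e)

The schema corresponds to seriality: ∀x ∃y Rxy.
(a): fails — world u has no successor.
(b): holds.
(c): holds.
(d): holds.
(e): holds.
Valid on: (b), (c), (d), (e).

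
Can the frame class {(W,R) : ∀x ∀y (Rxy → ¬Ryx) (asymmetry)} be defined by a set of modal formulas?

No

Any modally definable frame class is closed under surjective bounded morphisms.
The 3-cycle (worlds a,b,c with a→b→c→a) is asymmetric. Mapping every world to a single reflexive point • is a surjective bounded morphism, and the reflexive point is not asymmetric (R•• but asymmetry requires ¬R••).
Hence asymmetry is not modally definable.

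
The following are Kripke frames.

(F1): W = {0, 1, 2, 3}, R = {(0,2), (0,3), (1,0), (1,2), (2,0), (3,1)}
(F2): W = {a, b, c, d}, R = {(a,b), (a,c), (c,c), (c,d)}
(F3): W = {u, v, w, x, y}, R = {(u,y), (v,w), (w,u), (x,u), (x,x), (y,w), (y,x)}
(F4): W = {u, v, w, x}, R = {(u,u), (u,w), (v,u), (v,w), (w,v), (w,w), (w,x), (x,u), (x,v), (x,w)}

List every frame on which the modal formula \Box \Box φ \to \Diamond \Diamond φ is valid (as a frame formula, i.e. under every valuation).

The schema corresponds to a generalized confluence (Geach) condition: \forall x \exists w (x R^2 w \wedge x R^2 w).
(F1): ✓.
(F2): fails — at b but no w with bR²w and bR²w.
(F3): ✓.
(F4): ✓.

(F1), (F3), (F4)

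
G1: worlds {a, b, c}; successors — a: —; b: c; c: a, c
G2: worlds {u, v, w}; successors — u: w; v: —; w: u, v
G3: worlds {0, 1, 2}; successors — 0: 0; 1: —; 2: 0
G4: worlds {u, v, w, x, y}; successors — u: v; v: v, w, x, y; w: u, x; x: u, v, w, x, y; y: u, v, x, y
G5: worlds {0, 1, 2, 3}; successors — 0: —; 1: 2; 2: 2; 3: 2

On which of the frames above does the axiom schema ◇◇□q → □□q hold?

This is the axiom for a generalized confluence (Geach) condition; its first-order frame correspondent is ∀x ∀y ∀z ((xR²y ∧ xR²z) → ∃w (yRw ∧ z = w)).
G1: fails — bR²a, bR²a but no w with aRw and a=w.
G2: fails — uR²u, uR²u but no t with uRt and u=t.
G3: holds.
G4: fails — uR²w, uR²v but no t with wRt and v=t.
G5: holds.
Valid on: G3, G5.

G3, G5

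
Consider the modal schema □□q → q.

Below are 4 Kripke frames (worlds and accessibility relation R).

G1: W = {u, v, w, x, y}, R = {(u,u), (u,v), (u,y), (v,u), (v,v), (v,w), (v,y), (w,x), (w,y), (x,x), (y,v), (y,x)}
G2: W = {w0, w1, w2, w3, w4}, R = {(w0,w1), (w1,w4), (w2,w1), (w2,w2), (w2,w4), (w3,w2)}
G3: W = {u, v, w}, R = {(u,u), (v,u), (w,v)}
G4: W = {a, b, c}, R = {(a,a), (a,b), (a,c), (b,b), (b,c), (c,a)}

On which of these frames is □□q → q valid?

Frame correspondent (Sahlqvist): ∀x ∃w (xR²w ∧ x = w) — i.e. a generalized confluence (Geach) condition.
G1: fails — at w but no t with wR²t and w=t.
G2: fails — at w0 but no w with w0R²w and w0=w.
G3: fails — at v but no t with vR²t and v=t.
G4: ✓.

G4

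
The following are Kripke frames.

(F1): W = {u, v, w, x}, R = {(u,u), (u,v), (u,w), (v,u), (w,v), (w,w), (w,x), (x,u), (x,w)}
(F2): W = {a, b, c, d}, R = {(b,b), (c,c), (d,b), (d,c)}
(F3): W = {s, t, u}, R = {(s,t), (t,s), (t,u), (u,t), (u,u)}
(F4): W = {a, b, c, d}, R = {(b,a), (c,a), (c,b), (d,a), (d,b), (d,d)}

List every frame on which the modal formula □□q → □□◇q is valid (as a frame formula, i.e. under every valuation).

(F1), (F2)

This is the axiom for a generalized confluence (Geach) condition; its first-order frame correspondent is ∀x ∀z (xR²z → ∃w (xR²w ∧ zRw)).
(F1): holds.
(F2): holds.
(F3): fails — sR²s but no w with sR²w and sRw.
(F4): fails — cR²a but no w with cR²w and aRw.
Valid on: (F1), (F2).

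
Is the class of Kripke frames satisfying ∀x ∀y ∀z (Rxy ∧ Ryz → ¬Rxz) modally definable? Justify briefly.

Not definable by any modal formula

Any modally definable frame class is closed under surjective bounded morphisms.
The 5-cycle (worlds a,b,c,d,e with a→b→c→d→e→a) is intransitive. Mapping every world to a single reflexive point • is a surjective bounded morphism; the reflexive point is not intransitive (R••∧R•• but R••).
Hence intransitivity is not modally definable.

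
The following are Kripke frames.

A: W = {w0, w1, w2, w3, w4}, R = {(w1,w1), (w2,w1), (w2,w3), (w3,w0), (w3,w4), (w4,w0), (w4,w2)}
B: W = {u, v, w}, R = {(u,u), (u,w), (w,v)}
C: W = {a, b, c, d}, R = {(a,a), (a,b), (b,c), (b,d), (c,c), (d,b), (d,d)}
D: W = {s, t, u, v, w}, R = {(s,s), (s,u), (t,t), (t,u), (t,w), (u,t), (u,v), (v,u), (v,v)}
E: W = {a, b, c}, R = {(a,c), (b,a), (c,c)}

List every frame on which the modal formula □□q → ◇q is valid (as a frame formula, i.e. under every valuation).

Frame correspondent (Sahlqvist): ∀x ∃w (xR²w ∧ xRw) — i.e. a generalized confluence (Geach) condition.
A: fails — at w0 but no w with w0R²w and w0Rw.
B: fails — at v but no t with vR²t and vRt.
C: ✓.
D: fails — at w but no w* with wR²w* and wRw*.
E: fails — at b but no w with bR²w and bRw.

C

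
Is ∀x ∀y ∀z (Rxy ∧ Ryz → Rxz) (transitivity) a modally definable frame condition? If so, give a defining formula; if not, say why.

This is a Sahlqvist condition; the 4 axiom □r → □□r defines it.
Suppose □r→□□r is valid. Take Rxy, Ryz and set V(r)={w : Rxw}. Then □r at x, so □□r at x, so □r at y, so r at z, i.e. Rxz.

Yes — defined by □r → □□r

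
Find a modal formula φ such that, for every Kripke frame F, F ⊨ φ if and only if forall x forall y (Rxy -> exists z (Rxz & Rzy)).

A defining formula is □□q → □q (the C4 axiom).

□□q → □q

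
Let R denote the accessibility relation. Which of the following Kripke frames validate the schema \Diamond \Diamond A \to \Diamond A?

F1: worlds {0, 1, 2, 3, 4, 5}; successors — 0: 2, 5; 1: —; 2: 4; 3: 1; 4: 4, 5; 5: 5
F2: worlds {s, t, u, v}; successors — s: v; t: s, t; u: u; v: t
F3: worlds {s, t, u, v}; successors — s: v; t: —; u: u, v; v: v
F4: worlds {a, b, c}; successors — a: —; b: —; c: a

F3, F4

This is the axiom for transitivity; its first-order frame correspondent is \forall x \forall y \forall z (Rxy \wedge Ryz \to Rxz).
F1: fails — R02 and R24 but not R04.
F2: fails — Rvt and Rts but not Rvs.
F3: satisfies the condition.
F4: satisfies the condition.
Valid on: F3, F4.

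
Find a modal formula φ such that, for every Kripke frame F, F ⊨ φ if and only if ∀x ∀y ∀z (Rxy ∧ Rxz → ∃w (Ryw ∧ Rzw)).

The condition is convergence. The .2 schema ◇□p → □◇p defines it.
Suppose ◇□p→□◇p is valid. Take Rxy, Rxz and set V(p)={w : Ryw}. Then □p at y so ◇□p at x, so □◇p at x, so ◇p at z, giving w with Rzw and Ryw.

◇□p → □◇p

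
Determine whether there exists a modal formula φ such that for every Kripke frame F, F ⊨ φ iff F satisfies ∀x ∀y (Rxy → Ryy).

Yes — defined by □(□p → p)

The condition is shift-reflexivity. A defining modal formula is □(□p → p).
Suppose □(□p→p) is valid. Take Rxy and set V(p)={w : Ryw}. Then at y, □p holds; since □(□p→p) at x, □p→p at y, so p at y, i.e. Ryy.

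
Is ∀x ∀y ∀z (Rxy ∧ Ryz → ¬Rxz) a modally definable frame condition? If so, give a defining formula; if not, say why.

Modal frame validity is preserved under surjective bounded morphisms.
The 5-cycle (worlds a,b,c,d,e with a→b→c→d→e→a) is intransitive. Mapping every world to a single reflexive point • is a surjective bounded morphism; the reflexive point is not intransitive (R••∧R•• but R••).
Hence intransitivity is not modally definable.

Not definable by any modal formula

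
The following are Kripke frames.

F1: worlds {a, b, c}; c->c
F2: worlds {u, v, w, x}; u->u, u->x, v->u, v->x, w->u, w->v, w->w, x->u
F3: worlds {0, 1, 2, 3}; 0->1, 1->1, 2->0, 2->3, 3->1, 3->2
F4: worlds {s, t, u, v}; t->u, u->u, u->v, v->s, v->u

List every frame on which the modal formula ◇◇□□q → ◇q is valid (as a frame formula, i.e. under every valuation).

The schema corresponds to a generalized confluence (Geach) condition: ∀x ∀y (xR²y → ∃w (yR²w ∧ xRw)).
F1: ✓.
F2: ✓.
F3: fails — 2R²1 but no w with 1R²w and 2Rw.
F4: fails — uR²s but no w with sR²w and uRw.
Valid on: F1, F2.

F1, F2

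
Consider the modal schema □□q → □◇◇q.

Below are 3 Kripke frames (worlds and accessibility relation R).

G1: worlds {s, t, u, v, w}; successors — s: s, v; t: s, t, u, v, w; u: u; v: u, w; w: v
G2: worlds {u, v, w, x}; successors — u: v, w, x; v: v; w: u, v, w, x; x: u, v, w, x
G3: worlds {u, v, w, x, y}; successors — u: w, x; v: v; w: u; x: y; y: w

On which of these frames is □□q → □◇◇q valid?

G1, G2

The schema corresponds to a generalized confluence (Geach) condition: ∀x ∀z (xRz → ∃w (xR²w ∧ zR²w)).
G1: holds.
G2: holds.
G3: fails — uRw but no t with uR²t and wR²t.
Valid on: G1, G2.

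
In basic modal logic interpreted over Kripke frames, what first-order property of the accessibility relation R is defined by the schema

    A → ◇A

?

Reflexivity

Replacing A by ¬A and contraposing gives the equivalent schema □A → A.
Suppose □A→A is valid. At any x set V(A)={w : Rxw}. Then □A holds at x, so A holds at x, i.e. Rxx.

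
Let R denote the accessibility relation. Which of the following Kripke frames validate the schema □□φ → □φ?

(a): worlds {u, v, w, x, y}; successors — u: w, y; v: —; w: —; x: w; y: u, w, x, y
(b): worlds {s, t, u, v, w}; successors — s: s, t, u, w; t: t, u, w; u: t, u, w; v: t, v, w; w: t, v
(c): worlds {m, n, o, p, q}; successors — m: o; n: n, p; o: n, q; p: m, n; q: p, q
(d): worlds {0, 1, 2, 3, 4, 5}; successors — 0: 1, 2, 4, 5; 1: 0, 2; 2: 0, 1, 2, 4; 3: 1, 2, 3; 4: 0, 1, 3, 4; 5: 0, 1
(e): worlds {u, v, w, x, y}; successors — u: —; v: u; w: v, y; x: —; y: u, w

(b)

The schema corresponds to density: ∀x ∀y (Rxy → ∃z (Rxz ∧ Rzy)).
(a): fails — Rxw but no z with Rxz and Rzw.
(b): satisfies the condition.
(c): fails — Rpm but no z with Rpz and Rzm.
(d): fails — R05 but no z with R0z and Rz5.
(e): fails — Rvu but no z with Rvz and Rzu.
Valid on: (b).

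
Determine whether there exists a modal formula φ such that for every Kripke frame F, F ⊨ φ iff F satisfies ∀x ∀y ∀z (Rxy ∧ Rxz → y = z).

This is a Sahlqvist condition; the CD axiom ◇r → □r defines it.

Yes, by ◇r → □r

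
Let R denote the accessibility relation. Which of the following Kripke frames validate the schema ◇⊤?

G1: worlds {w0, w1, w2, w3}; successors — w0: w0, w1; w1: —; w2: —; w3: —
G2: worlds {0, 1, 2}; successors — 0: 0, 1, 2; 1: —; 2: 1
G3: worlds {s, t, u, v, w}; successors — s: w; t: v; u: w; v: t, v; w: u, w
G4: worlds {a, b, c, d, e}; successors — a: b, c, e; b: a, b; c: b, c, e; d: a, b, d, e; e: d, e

G3, G4

The schema corresponds to seriality: ∀x ∃y Rxy.
G1: fails — world w1 has no successor.
G2: fails — world 1 has no successor.
G3: holds.
G4: holds.
Valid on: G3, G4.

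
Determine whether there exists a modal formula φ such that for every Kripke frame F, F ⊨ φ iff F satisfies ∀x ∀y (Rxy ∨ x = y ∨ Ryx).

Modal frame validity is preserved under disjoint unions.
Take 2 disjoint single-world reflexive frames: each is trivially connected, but their disjoint union has 2 worlds with no edge between distinct components, so it is not connected.
So no modal formula (or set of formulas) defines exactly the connected frames.

No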